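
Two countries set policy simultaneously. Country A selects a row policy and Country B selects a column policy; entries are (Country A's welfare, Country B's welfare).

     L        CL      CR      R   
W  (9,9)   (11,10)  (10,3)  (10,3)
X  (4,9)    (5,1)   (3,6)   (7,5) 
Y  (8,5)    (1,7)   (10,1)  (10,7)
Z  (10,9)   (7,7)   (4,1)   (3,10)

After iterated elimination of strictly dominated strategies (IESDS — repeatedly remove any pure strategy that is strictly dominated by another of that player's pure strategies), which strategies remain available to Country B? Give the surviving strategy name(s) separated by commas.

Country A's strategy X is strictly dominated by W (L: 9>4, CL: 11>5, CR: 10>3, R: 10>7) and is removed.
Column CR is eliminated: L beats it against every remaining row (W: 9>3, Y: 5>1, Z: 9>1).
Among the remaining strategies, none is strictly dominated by another pure strategy of the same player, so the elimination stops.
Surviving strategies — Country A: {W, Y, Z}; Country B: {L, CL, R}.

L, CL, R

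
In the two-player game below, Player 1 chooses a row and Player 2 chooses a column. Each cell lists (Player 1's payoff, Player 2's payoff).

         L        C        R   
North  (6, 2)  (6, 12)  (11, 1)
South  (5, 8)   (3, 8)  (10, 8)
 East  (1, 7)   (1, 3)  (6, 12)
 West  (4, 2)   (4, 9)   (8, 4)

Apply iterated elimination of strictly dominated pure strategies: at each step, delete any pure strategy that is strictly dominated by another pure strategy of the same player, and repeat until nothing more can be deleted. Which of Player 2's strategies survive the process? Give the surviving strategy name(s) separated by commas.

Row South is eliminated: North beats it against every remaining column (L: 6>5, C: 6>3, R: 11>10).
Player 1's strategy East is strictly dominated by North (L: 6>1, C: 6>1, R: 11>6) and is removed.
For Player 1, North strictly dominates West on the remaining columns (L: 6>4, C: 6>4, R: 11>8); eliminate West.
Player 2's strategy L is strictly dominated by C (North: 12>2) and is removed.
For Player 2, C strictly dominates R on the remaining rows (North: 12>1); eliminate R.
Among the remaining strategies, none is strictly dominated by another pure strategy of the same player, so the elimination stops.
Surviving strategies — Player 1: {North}; Player 2: {C}.

C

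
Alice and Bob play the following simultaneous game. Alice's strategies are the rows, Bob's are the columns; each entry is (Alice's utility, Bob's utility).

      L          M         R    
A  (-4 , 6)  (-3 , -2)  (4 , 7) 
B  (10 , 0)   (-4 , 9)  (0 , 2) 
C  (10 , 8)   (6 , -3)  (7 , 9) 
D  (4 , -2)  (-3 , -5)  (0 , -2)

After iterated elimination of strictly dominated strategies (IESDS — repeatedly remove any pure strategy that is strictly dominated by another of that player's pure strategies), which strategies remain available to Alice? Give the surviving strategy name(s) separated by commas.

C

Alice's strategy A is strictly dominated by C (L: 10>-4, M: 6>-3, R: 7>4) and is removed.
For Alice, C strictly dominates D on the remaining columns (L: 10>4, M: 6>-3, R: 7>0); eliminate D.
Column L is eliminated: R beats it against every remaining row (B: 2>0, C: 9>8).
Row B is eliminated: C beats it against every remaining column (M: 6>-4, R: 7>0).
Column M is eliminated: R beats it against every remaining row (C: 9>-3).
Among the remaining strategies, none is strictly dominated by another pure strategy of the same player, so the elimination stops.
Surviving strategies — Alice: {C}; Bob: {R}.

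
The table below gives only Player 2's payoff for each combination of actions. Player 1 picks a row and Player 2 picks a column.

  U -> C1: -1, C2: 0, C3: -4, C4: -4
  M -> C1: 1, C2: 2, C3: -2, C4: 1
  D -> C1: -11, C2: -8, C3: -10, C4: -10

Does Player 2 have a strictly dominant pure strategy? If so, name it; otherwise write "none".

C2 vs C1: U: 0>-1, M: 2>1, D: -8>-11.
C2 vs C3: U: 0>-4, M: 2>-2, D: -8>-10.
C2 vs C4: U: 0>-4, M: 2>1, D: -8>-10.
C2 strictly beats every other strategy against every opponent action, so it is strictly dominant.

C2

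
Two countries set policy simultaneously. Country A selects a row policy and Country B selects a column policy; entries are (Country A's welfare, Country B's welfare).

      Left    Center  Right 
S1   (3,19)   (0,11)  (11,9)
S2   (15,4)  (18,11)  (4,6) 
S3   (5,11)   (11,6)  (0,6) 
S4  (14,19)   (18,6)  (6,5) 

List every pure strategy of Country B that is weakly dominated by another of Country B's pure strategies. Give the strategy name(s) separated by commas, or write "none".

Nothing dominates Left: Center at S1 (19>11); Right at S1 (19>9).
Center: no other strategy beats it everywhere (Left at S2 (11>4); Right at S1 (11>9)).
Right is weakly dominated by Center (S1: 11>9, S2: 11>6, S3: 6=6, S4: 6>5).

Right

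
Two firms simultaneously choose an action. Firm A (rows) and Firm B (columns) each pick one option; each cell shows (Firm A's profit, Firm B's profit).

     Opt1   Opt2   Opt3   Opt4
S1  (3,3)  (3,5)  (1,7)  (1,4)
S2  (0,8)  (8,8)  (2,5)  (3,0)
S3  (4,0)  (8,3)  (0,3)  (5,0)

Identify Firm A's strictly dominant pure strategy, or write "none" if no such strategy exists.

S1 fails to dominate S2 at Opt2 (3<8).
S2 fails to dominate S1 at Opt1 (0<3).
S3 fails to dominate S1 at Opt3 (0<1).
No single strategy dominates all the others.

none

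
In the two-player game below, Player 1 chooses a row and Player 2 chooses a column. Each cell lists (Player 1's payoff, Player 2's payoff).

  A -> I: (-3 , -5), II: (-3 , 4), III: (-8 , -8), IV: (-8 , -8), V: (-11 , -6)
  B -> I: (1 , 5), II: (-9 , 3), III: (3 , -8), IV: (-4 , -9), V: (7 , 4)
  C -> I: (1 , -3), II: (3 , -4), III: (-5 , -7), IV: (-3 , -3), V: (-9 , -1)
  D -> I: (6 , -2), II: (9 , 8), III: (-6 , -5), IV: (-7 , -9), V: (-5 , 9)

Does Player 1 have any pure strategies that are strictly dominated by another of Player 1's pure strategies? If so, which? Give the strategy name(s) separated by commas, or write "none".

A: dominated, since C does at least as well everywhere (I: 1>-3, II: 3>-3, III: -5>-8, IV: -3>-8, V: -9>-11).
B is not dominated — it holds its own against A at I (1>-3); C at I (1=1); D at III (3>-6).
C: no other strategy beats it everywhere (A at I (1>-3); B at I (1=1); D at III (-5>-6)).
D is not dominated — it holds its own against A at I (6>-3); B at I (6>1); C at I (6>1).

A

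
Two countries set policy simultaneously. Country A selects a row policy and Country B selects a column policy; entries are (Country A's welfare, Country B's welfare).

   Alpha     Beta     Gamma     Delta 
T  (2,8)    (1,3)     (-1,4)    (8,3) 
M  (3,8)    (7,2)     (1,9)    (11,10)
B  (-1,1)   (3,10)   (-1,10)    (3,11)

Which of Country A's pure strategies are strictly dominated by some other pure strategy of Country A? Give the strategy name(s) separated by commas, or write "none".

M strictly dominates T — Alpha: 3>2, Beta: 7>1, Gamma: 1>-1, Delta: 11>8.
M: no other strategy beats it everywhere (T at Alpha (3>2); B at Alpha (3>-1)).
B: dominated, since M does at least as well everywhere (Alpha: 3>-1, Beta: 7>3, Gamma: 1>-1, Delta: 11>3).

T, B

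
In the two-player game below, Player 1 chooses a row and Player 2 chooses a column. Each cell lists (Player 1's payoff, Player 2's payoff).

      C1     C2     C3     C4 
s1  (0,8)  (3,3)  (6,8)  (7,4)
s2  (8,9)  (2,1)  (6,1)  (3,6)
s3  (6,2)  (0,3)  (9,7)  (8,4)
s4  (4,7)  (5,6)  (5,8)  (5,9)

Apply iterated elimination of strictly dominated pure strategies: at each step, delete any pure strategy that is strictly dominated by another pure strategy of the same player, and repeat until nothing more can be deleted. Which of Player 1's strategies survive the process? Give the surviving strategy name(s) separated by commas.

s2, s3

Column C2 is eliminated: C4 beats it against every remaining row (s1: 4>3, s2: 6>1, s3: 4>3, s4: 9>6).
For Player 1, s3 strictly dominates s1 on the remaining columns (C1: 6>0, C3: 9>6, C4: 8>7); eliminate s1.
Row s4 is eliminated: s3 beats it against every remaining column (C1: 6>4, C3: 9>5, C4: 8>5).
Among the remaining strategies, none is strictly dominated by another pure strategy of the same player, so the elimination stops.
Surviving strategies — Player 1: {s2, s3}; Player 2: {C1, C3, C4}.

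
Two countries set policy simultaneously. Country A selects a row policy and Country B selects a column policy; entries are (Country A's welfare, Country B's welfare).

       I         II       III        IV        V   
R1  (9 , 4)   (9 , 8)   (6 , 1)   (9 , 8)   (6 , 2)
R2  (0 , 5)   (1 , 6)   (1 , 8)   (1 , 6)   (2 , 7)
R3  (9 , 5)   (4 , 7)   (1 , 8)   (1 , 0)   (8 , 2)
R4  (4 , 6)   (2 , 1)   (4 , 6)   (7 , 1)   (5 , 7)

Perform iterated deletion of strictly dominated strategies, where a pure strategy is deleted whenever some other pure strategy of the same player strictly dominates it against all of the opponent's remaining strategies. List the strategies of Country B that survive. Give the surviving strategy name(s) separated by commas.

II, IV

Country A's strategy R2 is strictly dominated by R1 (I: 9>0, II: 9>1, III: 6>1, IV: 9>1, V: 6>2) and is removed.
For Country A, R1 strictly dominates R4 on the remaining columns (I: 9>4, II: 9>2, III: 6>4, IV: 9>7, V: 6>5); eliminate R4.
Column I is eliminated: II beats it against every remaining row (R1: 8>4, R3: 7>5).
Country B's strategy V is strictly dominated by II (R1: 8>2, R3: 7>2) and is removed.
For Country A, R1 strictly dominates R3 on the remaining columns (II: 9>4, III: 6>1, IV: 9>1); eliminate R3.
For Country B, II strictly dominates III on the remaining rows (R1: 8>1); eliminate III.
Among the remaining strategies, none is strictly dominated by another pure strategy of the same player, so the elimination stops.
Surviving strategies — Country A: {R1}; Country B: {II, IV}.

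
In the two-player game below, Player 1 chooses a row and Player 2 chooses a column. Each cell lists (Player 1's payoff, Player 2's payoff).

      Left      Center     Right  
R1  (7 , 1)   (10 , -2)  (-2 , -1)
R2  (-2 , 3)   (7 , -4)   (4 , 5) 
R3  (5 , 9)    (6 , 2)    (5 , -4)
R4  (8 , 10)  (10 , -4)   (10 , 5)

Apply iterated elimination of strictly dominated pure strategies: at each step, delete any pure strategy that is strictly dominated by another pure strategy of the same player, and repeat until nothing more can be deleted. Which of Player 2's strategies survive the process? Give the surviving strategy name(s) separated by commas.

Left

Row R2 is eliminated: R4 beats it against every remaining column (Left: 8>-2, Center: 10>7, Right: 10>4).
For Player 1, R4 strictly dominates R3 on the remaining columns (Left: 8>5, Center: 10>6, Right: 10>5); eliminate R3.
For Player 2, Left strictly dominates Center on the remaining rows (R1: 1>-2, R4: 10>-4); eliminate Center.
For Player 1, R4 strictly dominates R1 on the remaining columns (Left: 8>7, Right: 10>-2); eliminate R1.
Player 2's strategy Right is strictly dominated by Left (R4: 10>5) and is removed.
Among the remaining strategies, none is strictly dominated by another pure strategy of the same player, so the elimination stops.
Surviving strategies — Player 1: {R4}; Player 2: {Left}.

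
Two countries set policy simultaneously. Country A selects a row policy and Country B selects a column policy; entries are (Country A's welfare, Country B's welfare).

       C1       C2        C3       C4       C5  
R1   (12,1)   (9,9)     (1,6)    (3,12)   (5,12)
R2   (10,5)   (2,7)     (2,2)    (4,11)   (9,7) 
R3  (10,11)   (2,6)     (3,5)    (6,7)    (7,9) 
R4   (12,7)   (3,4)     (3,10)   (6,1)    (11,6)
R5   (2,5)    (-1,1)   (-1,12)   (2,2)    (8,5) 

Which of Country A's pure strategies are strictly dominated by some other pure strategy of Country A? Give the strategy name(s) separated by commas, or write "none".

R1: no other strategy beats it everywhere (R2 at C1 (12>10); R3 at C1 (12>10); R4 at C1 (12=12); R5 at C1 (12>2)).
R4 strictly dominates R2 — C1: 12>10, C2: 3>2, C3: 3>2, C4: 6>4, C5: 11>9.
R3: no other strategy beats it everywhere (R1 at C3 (3>1); R2 at C1 (10=10); R4 at C3 (3=3); R5 at C1 (10>2)).
R4 is not dominated — it holds its own against R1 at C1 (12=12); R2 at C1 (12>10); R3 at C1 (12>10); R5 at C1 (12>2).
R5 is strictly dominated by R2 (C1: 10>2, C2: 2>-1, C3: 2>-1, C4: 4>2, C5: 9>8).

R2, R5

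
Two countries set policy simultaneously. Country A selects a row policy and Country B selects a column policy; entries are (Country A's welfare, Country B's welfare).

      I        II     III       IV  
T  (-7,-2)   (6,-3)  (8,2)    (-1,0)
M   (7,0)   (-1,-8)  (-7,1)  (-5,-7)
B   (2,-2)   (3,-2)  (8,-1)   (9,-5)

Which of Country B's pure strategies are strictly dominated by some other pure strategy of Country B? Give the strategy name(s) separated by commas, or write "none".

I is strictly dominated by III (T: 2>-2, M: 1>0, B: -1>-2).
III strictly dominates II — T: 2>-3, M: 1>-8, B: -1>-2.
Nothing dominates III: I at T (2>-2); II at T (2>-3); IV at T (2>0).
IV is strictly dominated by III (T: 2>0, M: 1>-7, B: -1>-5).

I, II, IV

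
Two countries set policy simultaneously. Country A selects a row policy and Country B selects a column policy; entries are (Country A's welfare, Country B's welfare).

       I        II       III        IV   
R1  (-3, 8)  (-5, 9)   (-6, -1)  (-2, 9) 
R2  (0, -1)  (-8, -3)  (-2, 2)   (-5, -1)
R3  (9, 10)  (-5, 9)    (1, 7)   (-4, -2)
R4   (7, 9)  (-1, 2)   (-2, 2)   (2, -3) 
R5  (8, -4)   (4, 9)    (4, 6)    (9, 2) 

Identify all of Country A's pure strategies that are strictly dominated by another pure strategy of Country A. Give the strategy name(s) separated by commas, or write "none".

R4 strictly dominates R1 — I: 7>-3, II: -1>-5, III: -2>-6, IV: 2>-2.
R2 is strictly dominated by R3 (I: 9>0, II: -5>-8, III: 1>-2, IV: -4>-5).
R3: no other strategy beats it everywhere (R1 at I (9>-3); R2 at I (9>0); R4 at I (9>7); R5 at I (9>8)).
R4 is strictly dominated by R5 (I: 8>7, II: 4>-1, III: 4>-2, IV: 9>2).
R5 is not dominated — it holds its own against R1 at I (8>-3); R2 at I (8>0); R3 at II (4>-5); R4 at I (8>7).

R1, R2, R4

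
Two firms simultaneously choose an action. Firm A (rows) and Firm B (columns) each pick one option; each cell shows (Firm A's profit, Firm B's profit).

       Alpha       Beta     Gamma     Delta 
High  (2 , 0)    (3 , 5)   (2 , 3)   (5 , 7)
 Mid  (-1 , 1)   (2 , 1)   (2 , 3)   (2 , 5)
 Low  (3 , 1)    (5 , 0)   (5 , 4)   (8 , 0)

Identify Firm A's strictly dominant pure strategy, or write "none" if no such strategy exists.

Low vs High: Alpha: 3>2, Beta: 5>3, Gamma: 5>2, Delta: 8>5.
Low vs Mid: Alpha: 3>-1, Beta: 5>2, Gamma: 5>2, Delta: 8>2.
Low strictly beats every other strategy against every opponent action, so it is strictly dominant.

Low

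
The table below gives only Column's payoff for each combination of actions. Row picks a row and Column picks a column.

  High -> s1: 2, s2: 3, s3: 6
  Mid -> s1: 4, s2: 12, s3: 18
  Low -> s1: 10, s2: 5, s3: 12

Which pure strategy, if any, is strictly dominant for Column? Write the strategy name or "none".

s3 vs s1: High: 6>2, Mid: 18>4, Low: 12>10.
s3 vs s2: High: 6>3, Mid: 18>12, Low: 12>5.
s3 strictly beats every other strategy against every opponent action, so it is strictly dominant.

s3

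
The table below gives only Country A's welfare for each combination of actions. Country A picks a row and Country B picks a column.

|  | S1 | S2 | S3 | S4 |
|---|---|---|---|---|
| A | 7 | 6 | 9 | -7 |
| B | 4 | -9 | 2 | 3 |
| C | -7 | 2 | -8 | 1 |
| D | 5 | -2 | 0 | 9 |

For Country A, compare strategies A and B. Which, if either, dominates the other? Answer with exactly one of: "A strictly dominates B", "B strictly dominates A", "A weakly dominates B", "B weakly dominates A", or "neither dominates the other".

neither dominates the other

Compare A to B across every action of Country B: S1: 7>4, S2: 6>-9, S3: 9>2, S4: -7<3.
A does better at S1, S2, S3 but worse at S4; neither strategy dominates the other.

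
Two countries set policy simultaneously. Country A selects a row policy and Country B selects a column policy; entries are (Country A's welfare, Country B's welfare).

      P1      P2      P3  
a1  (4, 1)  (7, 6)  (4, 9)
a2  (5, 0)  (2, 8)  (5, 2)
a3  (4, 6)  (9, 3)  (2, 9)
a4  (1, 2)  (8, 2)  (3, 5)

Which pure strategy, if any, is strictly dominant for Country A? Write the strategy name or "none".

none

a1 fails to dominate a2 at P1 (4<5).
a2 fails to dominate a1 at P2 (2<7).
a3 fails to dominate a1 at P1 (4=4).
a4 fails to dominate a1 at P1 (1<4).
No single strategy dominates all the others.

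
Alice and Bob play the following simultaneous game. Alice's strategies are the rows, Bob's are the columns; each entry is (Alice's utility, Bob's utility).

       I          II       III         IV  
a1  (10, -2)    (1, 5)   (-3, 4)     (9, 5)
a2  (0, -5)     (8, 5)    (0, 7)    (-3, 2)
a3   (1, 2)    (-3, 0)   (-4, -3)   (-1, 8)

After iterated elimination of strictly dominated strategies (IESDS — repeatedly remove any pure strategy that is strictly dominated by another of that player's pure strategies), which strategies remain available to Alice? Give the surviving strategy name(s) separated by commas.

For Alice, a1 strictly dominates a3 on the remaining columns (I: 10>1, II: 1>-3, III: -3>-4, IV: 9>-1); eliminate a3.
Bob's strategy I is strictly dominated by II (a1: 5>-2, a2: 5>-5) and is removed.
Among the remaining strategies, none is strictly dominated by another pure strategy of the same player, so the elimination stops.
Surviving strategies — Alice: {a1, a2}; Bob: {II, III, IV}.

a1, a2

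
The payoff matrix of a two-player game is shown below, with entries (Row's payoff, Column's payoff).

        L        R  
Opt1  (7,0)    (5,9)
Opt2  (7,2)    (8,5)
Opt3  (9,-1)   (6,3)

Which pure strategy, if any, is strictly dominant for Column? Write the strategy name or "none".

R

R vs L: Opt1: 9>0, Opt2: 5>2, Opt3: 3>-1.
R strictly beats every other strategy against every opponent action, so it is strictly dominant.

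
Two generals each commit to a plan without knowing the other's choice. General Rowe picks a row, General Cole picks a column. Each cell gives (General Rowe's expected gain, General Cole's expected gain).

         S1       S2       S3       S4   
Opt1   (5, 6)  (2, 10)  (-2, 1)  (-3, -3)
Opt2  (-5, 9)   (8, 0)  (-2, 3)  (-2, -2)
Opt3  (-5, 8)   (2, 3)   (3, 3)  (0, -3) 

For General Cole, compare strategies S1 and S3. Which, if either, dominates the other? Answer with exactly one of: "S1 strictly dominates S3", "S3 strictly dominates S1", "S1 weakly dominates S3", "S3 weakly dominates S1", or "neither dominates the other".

S1 strictly dominates S3

Compare S1 to S3 across each choice by General Rowe: Opt1: 6>1, Opt2: 9>3, Opt3: 8>3.
S1 gives a strictly higher payoff against each choice by General Rowe, so S1 strictly dominates S3.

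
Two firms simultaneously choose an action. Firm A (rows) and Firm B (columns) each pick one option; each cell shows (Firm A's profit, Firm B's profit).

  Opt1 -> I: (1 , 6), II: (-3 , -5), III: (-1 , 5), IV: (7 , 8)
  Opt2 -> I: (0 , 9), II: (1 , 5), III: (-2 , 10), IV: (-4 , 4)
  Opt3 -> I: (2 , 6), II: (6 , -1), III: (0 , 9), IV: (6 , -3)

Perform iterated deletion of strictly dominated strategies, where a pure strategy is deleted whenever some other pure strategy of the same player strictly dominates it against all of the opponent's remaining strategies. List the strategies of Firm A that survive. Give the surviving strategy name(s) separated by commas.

Opt1, Opt3

Row Opt2 is eliminated: Opt3 beats it against every remaining column (I: 2>0, II: 6>1, III: 0>-2, IV: 6>-4).
Column II is eliminated: I beats it against every remaining row (Opt1: 6>-5, Opt3: 6>-1).
Among the remaining strategies, none is strictly dominated by another pure strategy of the same player, so the elimination stops.
Surviving strategies — Firm A: {Opt1, Opt3}; Firm B: {I, III, IV}.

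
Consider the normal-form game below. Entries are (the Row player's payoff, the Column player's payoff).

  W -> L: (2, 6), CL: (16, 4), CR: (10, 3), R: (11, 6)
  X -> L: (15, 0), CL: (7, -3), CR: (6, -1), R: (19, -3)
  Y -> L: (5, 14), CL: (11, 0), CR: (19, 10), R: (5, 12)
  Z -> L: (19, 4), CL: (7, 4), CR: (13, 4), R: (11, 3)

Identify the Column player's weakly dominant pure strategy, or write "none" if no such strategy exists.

L

L vs CL: W: 6>4, X: 0>-3, Y: 14>0, Z: 4=4.
L vs CR: W: 6>3, X: 0>-1, Y: 14>10, Z: 4=4.
L vs R: W: 6=6, X: 0>-3, Y: 14>12, Z: 4>3.
L is at least as good as every other strategy against every opponent action, so it is weakly dominant.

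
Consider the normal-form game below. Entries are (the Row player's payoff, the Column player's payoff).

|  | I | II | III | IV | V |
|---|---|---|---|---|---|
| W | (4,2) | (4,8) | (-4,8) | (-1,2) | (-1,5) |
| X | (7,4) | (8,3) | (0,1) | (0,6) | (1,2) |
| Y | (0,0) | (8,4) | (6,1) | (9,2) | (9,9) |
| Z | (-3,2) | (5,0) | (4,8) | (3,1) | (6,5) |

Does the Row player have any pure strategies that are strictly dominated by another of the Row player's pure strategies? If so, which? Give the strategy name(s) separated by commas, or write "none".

W is strictly dominated by X (I: 7>4, II: 8>4, III: 0>-4, IV: 0>-1, V: 1>-1).
X is not dominated — it holds its own against W at I (7>4); Y at I (7>0); Z at I (7>-3).
Y: no other strategy beats it everywhere (W at II (8>4); X at II (8=8); Z at I (0>-3)).
Z is strictly dominated by Y (I: 0>-3, II: 8>5, III: 6>4, IV: 9>3, V: 9>6).

W, Z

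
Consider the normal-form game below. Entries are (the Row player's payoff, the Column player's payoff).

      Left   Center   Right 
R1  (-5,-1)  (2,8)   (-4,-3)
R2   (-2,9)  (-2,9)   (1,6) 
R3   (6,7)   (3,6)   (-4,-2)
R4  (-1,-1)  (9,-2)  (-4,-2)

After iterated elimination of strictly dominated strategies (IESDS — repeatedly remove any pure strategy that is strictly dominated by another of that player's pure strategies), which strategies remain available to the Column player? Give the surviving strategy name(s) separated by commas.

For the Column player, Left strictly dominates Right on the remaining rows (R1: -1>-3, R2: 9>6, R3: 7>-2, R4: -1>-2); eliminate Right.
Row R1 is eliminated: R3 beats it against every remaining column (Left: 6>-5, Center: 3>2).
For the Row player, R3 strictly dominates R2 on the remaining columns (Left: 6>-2, Center: 3>-2); eliminate R2.
For the Column player, Left strictly dominates Center on the remaining rows (R3: 7>6, R4: -1>-2); eliminate Center.
For the Row player, R3 strictly dominates R4 on the remaining columns (Left: 6>-1); eliminate R4.
Among the remaining strategies, none is strictly dominated by another pure strategy of the same player, so the elimination stops.
Surviving strategies — the Row player: {R3}; the Column player: {Left}.

Left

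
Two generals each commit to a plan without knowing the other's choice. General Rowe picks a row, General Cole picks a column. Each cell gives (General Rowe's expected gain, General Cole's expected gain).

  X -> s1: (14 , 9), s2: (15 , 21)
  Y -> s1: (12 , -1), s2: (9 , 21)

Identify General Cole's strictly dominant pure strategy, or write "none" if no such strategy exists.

s2 vs s1: X: 21>9, Y: 21>-1.
s2 strictly beats every other strategy against every opponent action, so it is strictly dominant.

s2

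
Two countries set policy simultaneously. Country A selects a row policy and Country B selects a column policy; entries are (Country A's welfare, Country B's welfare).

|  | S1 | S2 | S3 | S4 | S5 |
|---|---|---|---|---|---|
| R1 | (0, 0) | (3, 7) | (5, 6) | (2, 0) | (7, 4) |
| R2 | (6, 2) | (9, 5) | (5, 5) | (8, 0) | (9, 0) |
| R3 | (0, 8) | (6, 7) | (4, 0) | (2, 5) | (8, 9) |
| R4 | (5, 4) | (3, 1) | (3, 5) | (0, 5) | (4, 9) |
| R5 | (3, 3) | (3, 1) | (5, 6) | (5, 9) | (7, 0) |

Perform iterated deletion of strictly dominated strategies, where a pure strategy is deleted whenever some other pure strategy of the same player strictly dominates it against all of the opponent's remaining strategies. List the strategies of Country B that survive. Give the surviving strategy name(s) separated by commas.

For Country A, R2 strictly dominates R3 on the remaining columns (S1: 6>0, S2: 9>6, S3: 5>4, S4: 8>2, S5: 9>8); eliminate R3.
Country A's strategy R4 is strictly dominated by R2 (S1: 6>5, S2: 9>3, S3: 5>3, S4: 8>0, S5: 9>4) and is removed.
Country B's strategy S1 is strictly dominated by S3 (R1: 6>0, R2: 5>2, R5: 6>3) and is removed.
Country B's strategy S5 is strictly dominated by S2 (R1: 7>4, R2: 5>0, R5: 1>0) and is removed.
Among the remaining strategies, none is strictly dominated by another pure strategy of the same player, so the elimination stops.
Surviving strategies — Country A: {R1, R2, R5}; Country B: {S2, S3, S4}.

S2, S3, S4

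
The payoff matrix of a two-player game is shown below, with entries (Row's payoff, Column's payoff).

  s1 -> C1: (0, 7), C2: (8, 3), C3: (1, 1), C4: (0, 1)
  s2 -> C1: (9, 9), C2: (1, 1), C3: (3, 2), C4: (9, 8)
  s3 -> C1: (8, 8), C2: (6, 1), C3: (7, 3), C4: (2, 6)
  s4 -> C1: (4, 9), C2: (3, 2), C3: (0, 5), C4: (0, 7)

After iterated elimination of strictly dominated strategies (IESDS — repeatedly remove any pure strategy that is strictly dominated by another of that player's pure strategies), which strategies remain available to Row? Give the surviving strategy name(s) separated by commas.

s2

Row s4 is eliminated: s3 beats it against every remaining column (C1: 8>4, C2: 6>3, C3: 7>0, C4: 2>0).
For Column, C1 strictly dominates C2 on the remaining rows (s1: 7>3, s2: 9>1, s3: 8>1); eliminate C2.
For Row, s2 strictly dominates s1 on the remaining columns (C1: 9>0, C3: 3>1, C4: 9>0); eliminate s1.
Column's strategy C3 is strictly dominated by C1 (s2: 9>2, s3: 8>3) and is removed.
For Row, s2 strictly dominates s3 on the remaining columns (C1: 9>8, C4: 9>2); eliminate s3.
Column's strategy C4 is strictly dominated by C1 (s2: 9>8) and is removed.
Among the remaining strategies, none is strictly dominated by another pure strategy of the same player, so the elimination stops.
Surviving strategies — Row: {s2}; Column: {C1}.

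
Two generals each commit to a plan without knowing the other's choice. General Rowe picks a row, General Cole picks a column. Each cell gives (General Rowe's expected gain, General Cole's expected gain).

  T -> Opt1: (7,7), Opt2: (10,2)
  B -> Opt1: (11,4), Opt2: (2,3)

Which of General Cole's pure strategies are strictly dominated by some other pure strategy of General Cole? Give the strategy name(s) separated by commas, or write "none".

Opt2

Opt1 is not dominated — it holds its own against Opt2 at T (7>2).
Opt2: dominated, since Opt1 does at least as well everywhere (T: 7>2, B: 4>3).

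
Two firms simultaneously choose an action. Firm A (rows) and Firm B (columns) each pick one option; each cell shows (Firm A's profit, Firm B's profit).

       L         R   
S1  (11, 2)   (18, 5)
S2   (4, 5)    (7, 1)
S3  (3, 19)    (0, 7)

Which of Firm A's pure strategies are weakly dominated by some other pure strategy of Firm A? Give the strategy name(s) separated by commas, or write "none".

S1: no other strategy beats it everywhere (S2 at L (11>4); S3 at L (11>3)).
S2: dominated, since S1 does at least as well everywhere (L: 11>4, R: 18>7).
S1 weakly dominates S3 — L: 11>3, R: 18>0.

S2, S3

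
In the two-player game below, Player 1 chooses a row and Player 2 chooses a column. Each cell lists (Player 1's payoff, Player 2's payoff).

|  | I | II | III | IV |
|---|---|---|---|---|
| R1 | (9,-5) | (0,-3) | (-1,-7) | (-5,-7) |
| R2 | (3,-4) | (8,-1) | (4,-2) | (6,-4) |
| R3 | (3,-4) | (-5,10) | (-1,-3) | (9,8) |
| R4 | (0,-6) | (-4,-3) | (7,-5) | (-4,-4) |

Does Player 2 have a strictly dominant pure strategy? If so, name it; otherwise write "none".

II vs I: R1: -3>-5, R2: -1>-4, R3: 10>-4, R4: -3>-6.
II vs III: R1: -3>-7, R2: -1>-2, R3: 10>-3, R4: -3>-5.
II vs IV: R1: -3>-7, R2: -1>-4, R3: 10>8, R4: -3>-4.
II strictly beats every other strategy against every opponent action, so it is strictly dominant.

II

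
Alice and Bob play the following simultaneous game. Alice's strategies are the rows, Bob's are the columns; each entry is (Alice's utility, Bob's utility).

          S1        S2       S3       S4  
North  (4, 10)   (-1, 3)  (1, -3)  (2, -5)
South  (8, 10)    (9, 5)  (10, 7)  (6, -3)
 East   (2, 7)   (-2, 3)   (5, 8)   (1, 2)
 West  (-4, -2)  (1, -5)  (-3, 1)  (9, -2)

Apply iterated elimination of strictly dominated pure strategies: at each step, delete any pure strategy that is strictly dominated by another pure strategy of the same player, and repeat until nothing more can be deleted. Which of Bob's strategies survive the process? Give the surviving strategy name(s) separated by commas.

Alice's strategy North is strictly dominated by South (S1: 8>4, S2: 9>-1, S3: 10>1, S4: 6>2) and is removed.
Alice's strategy East is strictly dominated by South (S1: 8>2, S2: 9>-2, S3: 10>5, S4: 6>1) and is removed.
Bob's strategy S2 is strictly dominated by S1 (South: 10>5, West: -2>-5) and is removed.
Bob's strategy S4 is strictly dominated by S3 (South: 7>-3, West: 1>-2) and is removed.
For Alice, South strictly dominates West on the remaining columns (S1: 8>-4, S3: 10>-3); eliminate West.
Column S3 is eliminated: S1 beats it against every remaining row (South: 10>7).
Among the remaining strategies, none is strictly dominated by another pure strategy of the same player, so the elimination stops.
Surviving strategies — Alice: {South}; Bob: {S1}.

S1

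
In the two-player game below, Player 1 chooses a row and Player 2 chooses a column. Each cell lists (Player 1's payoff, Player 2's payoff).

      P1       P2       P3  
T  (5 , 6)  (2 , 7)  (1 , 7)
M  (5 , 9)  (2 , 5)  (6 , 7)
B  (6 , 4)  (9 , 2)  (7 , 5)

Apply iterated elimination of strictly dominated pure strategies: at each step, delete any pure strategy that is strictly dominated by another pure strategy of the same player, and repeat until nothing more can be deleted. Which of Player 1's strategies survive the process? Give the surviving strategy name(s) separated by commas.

Player 1's strategy T is strictly dominated by B (P1: 6>5, P2: 9>2, P3: 7>1) and is removed.
For Player 1, B strictly dominates M on the remaining columns (P1: 6>5, P2: 9>2, P3: 7>6); eliminate M.
Player 2's strategy P1 is strictly dominated by P3 (B: 5>4) and is removed.
For Player 2, P3 strictly dominates P2 on the remaining rows (B: 5>2); eliminate P2.
Among the remaining strategies, none is strictly dominated by another pure strategy of the same player, so the elimination stops.
Surviving strategies — Player 1: {B}; Player 2: {P3}.

B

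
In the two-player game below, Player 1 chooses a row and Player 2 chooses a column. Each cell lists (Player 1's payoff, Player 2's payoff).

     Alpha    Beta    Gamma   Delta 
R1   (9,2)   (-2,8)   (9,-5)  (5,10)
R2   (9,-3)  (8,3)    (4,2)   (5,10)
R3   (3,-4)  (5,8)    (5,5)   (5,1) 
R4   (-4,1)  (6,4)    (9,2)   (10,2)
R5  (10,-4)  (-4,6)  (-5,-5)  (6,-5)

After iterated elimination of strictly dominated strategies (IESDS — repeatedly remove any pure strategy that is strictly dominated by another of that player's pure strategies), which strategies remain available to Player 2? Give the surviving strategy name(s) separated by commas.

Beta, Delta

For Player 2, Beta strictly dominates Alpha on the remaining rows (R1: 8>2, R2: 3>-3, R3: 8>-4, R4: 4>1, R5: 6>-4); eliminate Alpha.
Player 1's strategy R3 is strictly dominated by R4 (Beta: 6>5, Gamma: 9>5, Delta: 10>5) and is removed.
Player 1's strategy R5 is strictly dominated by R4 (Beta: 6>-4, Gamma: 9>-5, Delta: 10>6) and is removed.
Column Gamma is eliminated: Beta beats it against every remaining row (R1: 8>-5, R2: 3>2, R4: 4>2).
Player 1's strategy R1 is strictly dominated by R4 (Beta: 6>-2, Delta: 10>5) and is removed.
Among the remaining strategies, none is strictly dominated by another pure strategy of the same player, so the elimination stops.
Surviving strategies — Player 1: {R2, R4}; Player 2: {Beta, Delta}.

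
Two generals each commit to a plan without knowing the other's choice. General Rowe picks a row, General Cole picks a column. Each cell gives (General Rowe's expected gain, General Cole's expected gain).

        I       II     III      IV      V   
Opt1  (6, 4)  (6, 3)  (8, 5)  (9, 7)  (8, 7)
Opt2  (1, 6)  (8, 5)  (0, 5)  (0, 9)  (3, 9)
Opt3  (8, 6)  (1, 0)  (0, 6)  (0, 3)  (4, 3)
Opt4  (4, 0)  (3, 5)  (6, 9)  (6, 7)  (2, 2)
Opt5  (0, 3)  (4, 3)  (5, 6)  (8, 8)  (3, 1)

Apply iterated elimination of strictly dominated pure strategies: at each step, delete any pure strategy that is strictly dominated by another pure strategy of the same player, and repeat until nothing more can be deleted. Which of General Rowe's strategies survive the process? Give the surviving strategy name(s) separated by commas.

Opt1, Opt3

Row Opt4 is eliminated: Opt1 beats it against every remaining column (I: 6>4, II: 6>3, III: 8>6, IV: 9>6, V: 8>2).
General Rowe's strategy Opt5 is strictly dominated by Opt1 (I: 6>0, II: 6>4, III: 8>5, IV: 9>8, V: 8>3) and is removed.
General Cole's strategy II is strictly dominated by I (Opt1: 4>3, Opt2: 6>5, Opt3: 6>0) and is removed.
Row Opt2 is eliminated: Opt1 beats it against every remaining column (I: 6>1, III: 8>0, IV: 9>0, V: 8>3).
Among the remaining strategies, none is strictly dominated by another pure strategy of the same player, so the elimination stops.
Surviving strategies — General Rowe: {Opt1, Opt3}; General Cole: {I, III, IV, V}.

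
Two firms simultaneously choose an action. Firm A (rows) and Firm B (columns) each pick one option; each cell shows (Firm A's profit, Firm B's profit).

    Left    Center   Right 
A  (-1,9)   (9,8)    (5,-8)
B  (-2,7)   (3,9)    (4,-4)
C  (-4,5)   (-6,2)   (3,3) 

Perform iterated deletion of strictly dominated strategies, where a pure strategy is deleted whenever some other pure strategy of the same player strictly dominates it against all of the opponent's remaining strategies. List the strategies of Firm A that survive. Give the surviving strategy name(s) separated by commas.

Row B is eliminated: A beats it against every remaining column (Left: -1>-2, Center: 9>3, Right: 5>4).
Firm A's strategy C is strictly dominated by A (Left: -1>-4, Center: 9>-6, Right: 5>3) and is removed.
For Firm B, Left strictly dominates Center on the remaining rows (A: 9>8); eliminate Center.
Column Right is eliminated: Left beats it against every remaining row (A: 9>-8).
Among the remaining strategies, none is strictly dominated by another pure strategy of the same player, so the elimination stops.
Surviving strategies — Firm A: {A}; Firm B: {Left}.

A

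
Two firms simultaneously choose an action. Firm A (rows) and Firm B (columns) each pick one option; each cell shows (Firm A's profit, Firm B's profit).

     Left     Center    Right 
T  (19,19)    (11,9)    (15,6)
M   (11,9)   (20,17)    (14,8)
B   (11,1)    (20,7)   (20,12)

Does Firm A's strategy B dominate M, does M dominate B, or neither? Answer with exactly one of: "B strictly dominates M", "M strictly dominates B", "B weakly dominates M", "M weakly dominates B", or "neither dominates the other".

B weakly dominates M

B's payoffs vs M's, by Firm B's action — Left: 11=11, Center: 20=20, Right: 20>14.
B is at least as good everywhere and strictly better somewhere (tied only at Left, Center), so B weakly but not strictly dominates M.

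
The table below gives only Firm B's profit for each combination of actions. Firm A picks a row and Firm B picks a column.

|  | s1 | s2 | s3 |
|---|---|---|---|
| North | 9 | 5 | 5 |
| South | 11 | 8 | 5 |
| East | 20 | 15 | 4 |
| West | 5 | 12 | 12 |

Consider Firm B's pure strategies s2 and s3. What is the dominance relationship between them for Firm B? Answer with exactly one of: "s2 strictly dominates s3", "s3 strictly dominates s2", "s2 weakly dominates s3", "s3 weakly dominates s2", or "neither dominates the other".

s2 weakly dominates s3

Compare s2 to s3 across each opponent action: North: 5=5, South: 8>5, East: 15>4, West: 12=12.
s2 is at least as good everywhere and strictly better somewhere (tied only at North, West), so s2 weakly but not strictly dominates s3.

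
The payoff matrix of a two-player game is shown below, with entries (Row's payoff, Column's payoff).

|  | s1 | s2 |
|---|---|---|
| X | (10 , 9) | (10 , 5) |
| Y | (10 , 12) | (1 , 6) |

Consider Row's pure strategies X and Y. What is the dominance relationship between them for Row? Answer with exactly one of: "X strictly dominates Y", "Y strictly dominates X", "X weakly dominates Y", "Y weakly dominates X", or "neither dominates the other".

X's payoffs vs Y's, by Column's action — s1: 10=10, s2: 10>1.
X is at least as good everywhere and strictly better somewhere (tied only at s1), so X weakly but not strictly dominates Y.

X weakly dominates Y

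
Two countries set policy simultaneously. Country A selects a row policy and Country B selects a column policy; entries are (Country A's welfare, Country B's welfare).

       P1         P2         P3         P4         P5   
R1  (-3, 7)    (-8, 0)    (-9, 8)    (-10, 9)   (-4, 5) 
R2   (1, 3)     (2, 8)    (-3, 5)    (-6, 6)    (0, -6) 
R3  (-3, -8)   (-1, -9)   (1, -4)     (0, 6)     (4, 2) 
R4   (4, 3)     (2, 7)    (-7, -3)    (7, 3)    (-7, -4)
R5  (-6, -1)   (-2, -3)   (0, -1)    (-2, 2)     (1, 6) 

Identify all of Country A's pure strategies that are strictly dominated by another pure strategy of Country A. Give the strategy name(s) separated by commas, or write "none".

R1, R5

R2 strictly dominates R1 — P1: 1>-3, P2: 2>-8, P3: -3>-9, P4: -6>-10, P5: 0>-4.
Nothing dominates R2: R1 at P1 (1>-3); R3 at P1 (1>-3); R4 at P2 (2=2); R5 at P1 (1>-6).
R3 is not dominated — it holds its own against R1 at P1 (-3=-3); R2 at P3 (1>-3); R4 at P3 (1>-7); R5 at P1 (-3>-6).
R4: no other strategy beats it everywhere (R1 at P1 (4>-3); R2 at P1 (4>1); R3 at P1 (4>-3); R5 at P1 (4>-6)).
R3 strictly dominates R5 — P1: -3>-6, P2: -1>-2, P3: 1>0, P4: 0>-2, P5: 4>1.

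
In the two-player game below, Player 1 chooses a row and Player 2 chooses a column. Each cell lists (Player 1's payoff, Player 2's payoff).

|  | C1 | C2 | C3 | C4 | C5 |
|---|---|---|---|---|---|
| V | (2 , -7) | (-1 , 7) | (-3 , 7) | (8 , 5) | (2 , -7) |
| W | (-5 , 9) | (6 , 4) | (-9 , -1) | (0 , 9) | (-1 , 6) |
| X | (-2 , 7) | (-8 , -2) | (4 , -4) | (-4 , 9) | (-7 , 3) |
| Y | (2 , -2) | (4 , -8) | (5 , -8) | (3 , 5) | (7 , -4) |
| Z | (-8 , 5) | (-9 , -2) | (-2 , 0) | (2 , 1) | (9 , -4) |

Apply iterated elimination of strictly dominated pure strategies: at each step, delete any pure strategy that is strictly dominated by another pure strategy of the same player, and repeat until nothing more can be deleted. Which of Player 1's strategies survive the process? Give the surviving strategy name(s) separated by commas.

V, W, Y

Row X is eliminated: Y beats it against every remaining column (C1: 2>-2, C2: 4>-8, C3: 5>4, C4: 3>-4, C5: 7>-7).
Player 2's strategy C5 is strictly dominated by C4 (V: 5>-7, W: 9>6, Y: 5>-4, Z: 1>-4) and is removed.
Row Z is eliminated: Y beats it against every remaining column (C1: 2>-8, C2: 4>-9, C3: 5>-2, C4: 3>2).
Among the remaining strategies, none is strictly dominated by another pure strategy of the same player, so the elimination stops.
Surviving strategies — Player 1: {V, W, Y}; Player 2: {C1, C2, C3, C4}.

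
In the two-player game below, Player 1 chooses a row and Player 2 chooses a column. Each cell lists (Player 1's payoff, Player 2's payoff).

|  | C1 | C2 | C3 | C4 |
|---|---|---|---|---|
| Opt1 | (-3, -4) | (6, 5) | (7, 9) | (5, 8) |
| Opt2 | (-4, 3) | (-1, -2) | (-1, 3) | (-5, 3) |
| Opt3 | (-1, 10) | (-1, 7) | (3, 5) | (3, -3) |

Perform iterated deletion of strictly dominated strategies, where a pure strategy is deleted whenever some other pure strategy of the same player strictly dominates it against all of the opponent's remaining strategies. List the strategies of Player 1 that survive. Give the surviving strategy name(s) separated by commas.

For Player 1, Opt1 strictly dominates Opt2 on the remaining columns (C1: -3>-4, C2: 6>-1, C3: 7>-1, C4: 5>-5); eliminate Opt2.
Player 2's strategy C4 is strictly dominated by C3 (Opt1: 9>8, Opt3: 5>-3) and is removed.
Among the remaining strategies, none is strictly dominated by another pure strategy of the same player, so the elimination stops.
Surviving strategies — Player 1: {Opt1, Opt3}; Player 2: {C1, C2, C3}.

Opt1, Opt3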